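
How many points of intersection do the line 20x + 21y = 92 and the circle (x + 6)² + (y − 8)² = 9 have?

2

Substituting the line into the circle gives 841x² + 8332x + 17683 = 0.
Δ = 69422224 − 59485612 = 9936612.
Two real roots: the line is a secant.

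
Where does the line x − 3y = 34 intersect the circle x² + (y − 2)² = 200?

From the line, y = (−34 + x)/3. Substituting:
10x² − 80x − 200 = 0  ⟹  x² − 8x − 20 = 0
x = 10 or x = −2, giving (10, −8) and (−2, −12).

(−2, −12) and (10, −8)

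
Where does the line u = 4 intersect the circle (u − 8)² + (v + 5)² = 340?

The line gives u = 4. Substituting into the circle:
v² + 10v − 299 = 0
v = 13 or v = −23, giving (4, 13) and (4, −23).

(4, −23) and (4, 13)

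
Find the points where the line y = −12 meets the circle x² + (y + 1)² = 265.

(−12, −12) and (12, −12)

From the line, y = −12. Substituting:
x² − 144 = 0
x = 12 or x = −12, giving (12, −12) and (−12, −12).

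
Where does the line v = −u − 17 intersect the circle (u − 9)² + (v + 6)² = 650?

(−16, −1) and (14, −31)

Substitute v = −u − 17:
2u² + 4u − 448 = 0  ⟹  u² + 2u − 224 = 0
u = 14 or u = −16, giving (14, −31) and (−16, −1).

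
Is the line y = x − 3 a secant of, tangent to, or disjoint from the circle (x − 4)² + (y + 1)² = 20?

secant

Substituting the line into the circle gives 2x² − 12x = 0.
Δ = 144 − 0 = 144.
Two real roots: the line is a secant.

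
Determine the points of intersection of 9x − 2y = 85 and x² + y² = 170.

(7, −11) and (11, 7)

Substitute y = (−85 + 9x)/2:
85x² − 1530x + 6545 = 0  ⟹  x² − 18x + 77 = 0
x = 11 or x = 7, giving (11, 7) and (7, −11).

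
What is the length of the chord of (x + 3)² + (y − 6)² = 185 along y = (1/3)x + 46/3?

Centre (−3, 6), r² = 185. Perpendicular distance d from centre to line = |25| / √10 = 25/√10.
Chord = 2√(r² − d²) = 2·√(245/2) = 7√10.

7√10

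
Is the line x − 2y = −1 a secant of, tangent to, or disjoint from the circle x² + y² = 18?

secant

Substituting the line into the circle gives 5x² + 2x − 71 = 0.
Discriminant = (2)² − 4·5·(−71) = 1424 > 0.
Two real roots: the line is a secant.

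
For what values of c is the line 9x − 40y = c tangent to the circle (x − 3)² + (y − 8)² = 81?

For a tangent, require d(centre, line) = r = 9.
|9·3 − 40·8 − c| / √1681 = 9
|c − (−293)| = 9·41, so c = 76 or c = −662.

c = −662 or c = 76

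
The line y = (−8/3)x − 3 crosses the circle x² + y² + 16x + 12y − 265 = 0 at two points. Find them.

(−6, 13) and (6, −19)

Substitute y = (−9 − 8x)/3:
73x² − 2628 = 0  ⟹  x² − 36 = 0
x = 6 or x = −6, giving (6, −19) and (−6, 13).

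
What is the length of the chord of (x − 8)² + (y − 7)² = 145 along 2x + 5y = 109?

2√29

From the line, y = (109 − 2x)/5. Substituting:
29x² − 696x + 3451 = 0  ⟹  x² − 24x + 119 = 0
x = 17 or x = 7, giving (17, 15) and (7, 19).
|(17, 15) − (7, 19)| = √((10)² + (−4)²) = 2√29.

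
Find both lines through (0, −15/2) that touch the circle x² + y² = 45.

x − 2y = 15 and x + 2y = −15

Write the tangent as mx − y + (−15/2 − m·(0)) = 0 and set its distance from the centre to 3√5:
(0m − (15/2))² = 45(m² + 1)
4m² − 1 = 0, so m = 1/2 or m = −1/2.
Through (0, −15/2) these give x − 2y = 15 and x + 2y = −15.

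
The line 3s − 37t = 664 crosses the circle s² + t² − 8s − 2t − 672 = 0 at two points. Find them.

From the line, t = (−664 + 3s)/37. Substituting:
1378s² − 15158s − 429936 = 0  ⟹  s² − 11s − 312 = 0
s = 24 or s = −13, giving (24, −16) and (−13, −19).

(−13, −19) and (24, −16)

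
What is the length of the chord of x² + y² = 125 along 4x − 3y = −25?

Express y = (25 + 4x)/3 and substitute into the circle:
25x² + 200x − 500 = 0  ⟹  x² + 8x − 20 = 0
x = 2 or x = −10, giving (2, 11) and (−10, −5).
|(2, 11) − (−10, −5)| = √((12)² + (16)²) = 20.

20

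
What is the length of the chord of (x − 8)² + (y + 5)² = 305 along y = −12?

32

The distance from (8, −5) to the line is 7, and r² = 305.
Half the chord is √(r² − d²) = √(256), so the full chord is 32.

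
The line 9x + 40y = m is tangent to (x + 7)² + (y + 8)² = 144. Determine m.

For a tangent, require d(centre, line) = r = 12.
|9·(−7) + 40·(−8) − m| / √1681 = 12
|m − (−383)| = 12·41, so m = 109 or m = −875.

m = −875 or m = 109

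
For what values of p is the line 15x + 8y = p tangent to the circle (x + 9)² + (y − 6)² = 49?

p = −206 or p = 32

Tangency holds when the distance from the centre (−9, 6) to the line equals the radius 7:
|15·(−9) + 8·6 − p| / √289 = 7
|p − (−87)| = 7·17, so p = 32 or p = −206.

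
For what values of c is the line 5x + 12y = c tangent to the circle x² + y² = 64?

Tangency holds when the distance from the centre (0, 0) to the line equals the radius 8:
|5·0 + 12·0 − c| / √169 = 8
|c| = 8·13, so c = 104 or c = −104.

c = −104 or c = 104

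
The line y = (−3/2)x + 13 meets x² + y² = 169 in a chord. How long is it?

Substitute y = (26 − 3x)/2:
13x² − 156x = 0  ⟹  x² − 12x = 0
x = 12 or x = 0, giving (12, −5) and (0, 13).
|(12, −5) − (0, 13)| = √((12)² + (−18)²) = 6√13.

6√13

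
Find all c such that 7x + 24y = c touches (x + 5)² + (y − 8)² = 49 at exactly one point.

c = −18 or c = 332

For a tangent, require d(centre, line) = r = 7.
|7·(−5) + 24·8 − c| / √625 = 7
|c − (157)| = 7·25, so c = 332 or c = −18.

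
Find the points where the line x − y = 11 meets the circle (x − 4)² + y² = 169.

(−1, −12) and (16, 5)

Substitute y = x − 11:
2x² − 30x − 32 = 0  ⟹  x² − 15x − 16 = 0
x = 16 or x = −1, giving (16, 5) and (−1, −12).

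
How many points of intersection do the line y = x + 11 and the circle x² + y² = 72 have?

2

d² = (1·0 − 1·0 − (−11))²/2 = 121/2; r² = 72.
Since d² < r², the line cuts the circle twice.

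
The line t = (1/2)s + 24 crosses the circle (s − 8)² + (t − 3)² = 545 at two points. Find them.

Substitute t = (48 + s)/2:
5s² + 20s − 160 = 0  ⟹  s² + 4s − 32 = 0
s = 4 or s = −8, giving (4, 26) and (−8, 20).

(−8, 20) and (4, 26)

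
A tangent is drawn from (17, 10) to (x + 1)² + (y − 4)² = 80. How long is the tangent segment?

Centre (−1, 4), r² = 80. |PO|² = (18)² + (6)² = 360.
By the tangent–radius right angle, tangent length = √(|PO|² − r²) = √280 = 2√70.

2√70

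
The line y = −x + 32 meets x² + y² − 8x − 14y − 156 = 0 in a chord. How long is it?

√2

Substitute y = −x + 32:
2x² − 58x + 420 = 0  ⟹  x² − 29x + 210 = 0
x = 15 or x = 14, giving (15, 17) and (14, 18).
|(15, 17) − (14, 18)| = √((1)² + (−1)²) = √2.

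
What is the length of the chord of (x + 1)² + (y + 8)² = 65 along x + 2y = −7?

6√5

Centre (−1, −8), r² = 65. Perpendicular distance d from centre to line = |−10| / √5 = 10/√5.
Chord = 2√(r² − d²) = 2·√(45) = 6√5.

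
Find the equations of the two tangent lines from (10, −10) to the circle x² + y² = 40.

3x + y = 20 and x + 3y = −20

A line y − (−10) = m(x − (10)) is tangent when its distance from (0, 0) is 2√10:
(−10m − (10))² = 40(m² + 1)
3m² + 10m + 3 = 0, so m = −3 or m = −1/3.
Through (10, −10) these give 3x + y = 20 and x + 3y = −20.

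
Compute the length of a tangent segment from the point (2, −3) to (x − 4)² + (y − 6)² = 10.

With centre O = (4, 6), |OP|² = 85 and r² = 10.
The tangent meets the radius at right angles, so tangent² = |PO|² − r² = 85 − 10 = 75.

5√3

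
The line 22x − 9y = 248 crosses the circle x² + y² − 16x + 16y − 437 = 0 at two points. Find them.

(−1, −30) and (17, 14)

Substitute y = (−248 + 22x)/9:
565x² − 9040x − 9605 = 0  ⟹  x² − 16x − 17 = 0
x = 17 or x = −1, giving (17, 14) and (−1, −30).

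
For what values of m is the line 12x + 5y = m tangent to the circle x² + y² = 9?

The line touches the circle iff its distance from (0, 0) is 3:
|12·0 + 5·0 − m| / √169 = 3
|m| = 3·13, so m = 39 or m = −39.

m = −39 or m = 39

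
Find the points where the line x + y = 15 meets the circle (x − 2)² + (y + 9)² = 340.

Express y = −x + 15 and substitute into the circle:
2x² − 52x + 240 = 0  ⟹  x² − 26x + 120 = 0
x = 20 or x = 6, giving (20, −5) and (6, 9).

(6, 9) and (20, −5)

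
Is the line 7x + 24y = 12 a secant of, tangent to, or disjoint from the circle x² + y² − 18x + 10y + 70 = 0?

secant

Substituting the line into the circle gives 625x² − 12216x + 43344 = 0.
Δ = 149230656 − 108360000 = 40870656.
Two real roots: the line is a secant.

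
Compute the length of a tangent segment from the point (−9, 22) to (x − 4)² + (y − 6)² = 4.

The centre is (4, 6) and r = 2. The square of the distance from P to the centre is 169 + 256 = 425.
By the tangent–radius right angle, tangent length = √(|PO|² − r²) = √421.

√421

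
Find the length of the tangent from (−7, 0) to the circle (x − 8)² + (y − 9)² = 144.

Centre (8, 9), r² = 144. |PO|² = (−15)² + (−9)² = 306.
The tangent meets the radius at right angles, so tangent² = |PO|² − r² = 306 − 144 = 162.

9√2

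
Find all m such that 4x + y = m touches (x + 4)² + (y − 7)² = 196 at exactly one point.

Tangency holds when the distance from the centre (−4, 7) to the line equals the radius 14:
|4·(−4) + 1·7 − m| / √17 = 14
|m − (−9)| = 14√17.

m = −9 ± 14√17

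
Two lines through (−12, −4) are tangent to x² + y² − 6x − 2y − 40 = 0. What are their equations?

Let a tangent through (−12, −4) have slope m. Its distance from (3, 1) must equal 5√2:
(15m − (5))² = 50(m² + 1)
7m² − 6m − 1 = 0, so m = −1/7 or m = 1.
Through (−12, −4) these give x + 7y = −40 and x − y = −8.

x + 7y = −40 and x − y = −8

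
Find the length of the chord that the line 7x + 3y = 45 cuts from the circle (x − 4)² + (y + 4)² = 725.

Substitute y = (45 − 7x)/3:
58x² − 870x − 3132 = 0  ⟹  x² − 15x − 54 = 0
x = 18 or x = −3, giving (18, −27) and (−3, 22).
Chord length = distance between (18, −27) and (−3, 22) = √2842 = 7√58.

7√58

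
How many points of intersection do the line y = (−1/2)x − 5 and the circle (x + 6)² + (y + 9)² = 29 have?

Substituting the line into the circle gives 5x² + 32x + 92 = 0.
Discriminant = (32)² − 4·5·(92) = −816 < 0.
No real roots: the line does not meet the circle.

0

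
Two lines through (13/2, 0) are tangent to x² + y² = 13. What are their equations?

2x + 3y = 13 and 2x − 3y = 13

A line y − (0) = m(x − (13/2)) is tangent when its distance from (0, 0) is √13:
[m·(−13/2) − (0)]² = 13(m² + 1)
9m² − 4 = 0, so m = −2/3 or m = 2/3.
Through (13/2, 0) these give 2x + 3y = 13 and 2x − 3y = 13.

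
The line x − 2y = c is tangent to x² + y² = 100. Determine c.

Tangency holds when the distance from the centre (0, 0) to the line equals the radius 10:
|1·0 − 2·0 − c| / √5 = 10
|c| = 10√5.

c = ±10√5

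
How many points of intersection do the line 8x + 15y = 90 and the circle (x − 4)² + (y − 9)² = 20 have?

Substituting the line into the circle gives 289x² − 1080x + 1125 = 0.
Δ = 1166400 − 1300500 = −134100.
No real roots: the line does not meet the circle.

0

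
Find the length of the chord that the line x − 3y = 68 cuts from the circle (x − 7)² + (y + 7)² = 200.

Substitute y = (−68 + x)/3:
10x² − 220x + 850 = 0  ⟹  x² − 22x + 85 = 0
x = 17 or x = 5, giving (17, −17) and (5, −21).
|(17, −17) − (5, −21)| = √((12)² + (4)²) = 4√10.

4√10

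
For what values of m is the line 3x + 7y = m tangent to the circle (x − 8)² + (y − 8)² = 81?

m = 80 ± 9√58

Tangency holds when the distance from the centre (8, 8) to the line equals the radius 9:
|3·8 + 7·8 − m| / √58 = 9
|m − (80)| = 9√58.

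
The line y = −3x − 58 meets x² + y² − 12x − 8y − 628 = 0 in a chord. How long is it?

4√10

From the line, y = −3x − 58. Substituting:
10x² + 360x + 3200 = 0  ⟹  x² + 36x + 320 = 0
x = −16 or x = −20, giving (−16, −10) and (−20, 2).
|(−16, −10) − (−20, 2)| = √((4)² + (−12)²) = 4√10.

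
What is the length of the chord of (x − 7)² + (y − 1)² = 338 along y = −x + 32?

10√2

From the line, y = −x + 32. Substituting:
2x² − 76x + 672 = 0  ⟹  x² − 38x + 336 = 0
x = 24 or x = 14, giving (24, 8) and (14, 18).
Chord length = distance between (24, 8) and (14, 18) = √200 = 10√2.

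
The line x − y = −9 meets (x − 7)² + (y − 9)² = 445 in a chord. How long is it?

Centre (7, 9), r² = 445. Perpendicular distance d from centre to line = |7| / √2 = 7/√2.
Half the chord is √(r² − d²) = √(841/2), so the full chord is 29√2.

29√2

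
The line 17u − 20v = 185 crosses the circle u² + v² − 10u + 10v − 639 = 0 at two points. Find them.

(−15, −22) and (25, 12)

Express v = (−185 + 17u)/20 and substitute into the circle:
689u² − 6890u − 258375 = 0  ⟹  u² − 10u − 375 = 0
u = 25 or u = −15, giving (25, 12) and (−15, −22).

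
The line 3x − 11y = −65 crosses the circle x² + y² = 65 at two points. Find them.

(−7, 4) and (4, 7)

Express y = (65 + 3x)/11 and substitute into the circle:
130x² + 390x − 3640 = 0  ⟹  x² + 3x − 28 = 0
x = 4 or x = −7, giving (4, 7) and (−7, 4).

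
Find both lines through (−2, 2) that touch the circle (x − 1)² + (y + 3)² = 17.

Let a tangent through (−2, 2) have slope m. Its distance from (1, −3) must equal √17:
(3m − (−5))² = 17(m² + 1)
4m² − 15m − 4 = 0, so m = −1/4 or m = 4.
Through (−2, 2) these give x + 4y = 6 and 4x − y = −10.

x + 4y = 6 and 4x − y = −10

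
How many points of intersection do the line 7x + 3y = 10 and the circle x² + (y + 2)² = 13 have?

Substituting the line into the circle gives 58x² − 224x + 139 = 0.
Δ = 50176 − 32248 = 17928.
Two real roots: the line is a secant.

2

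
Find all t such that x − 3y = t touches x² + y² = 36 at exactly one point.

t = ±6√10

For a tangent, require d(centre, line) = r = 6.
|1·0 − 3·0 − t| / √10 = 6
|t| = 6√10.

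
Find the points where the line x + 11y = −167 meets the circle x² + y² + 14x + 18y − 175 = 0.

Express y = (−167 − x)/11 and substitute into the circle:
122x² + 1830x − 26352 = 0  ⟹  x² + 15x − 216 = 0
x = 9 or x = −24, giving (9, −16) and (−24, −13).

(−24, −13) and (9, −16)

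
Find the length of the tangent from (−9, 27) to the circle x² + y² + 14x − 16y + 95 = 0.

Centre (−7, 8), r² = 18. |PO|² = (−2)² + (19)² = 365.
Power of the point: PT² = |PO|² − r² = 347, so PT = √347.

√347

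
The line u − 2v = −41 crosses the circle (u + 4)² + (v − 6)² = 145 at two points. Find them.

Substitute v = (41 + u)/2:
5u² + 90u + 325 = 0  ⟹  u² + 18u + 65 = 0
u = −5 or u = −13, giving (−5, 18) and (−13, 14).

(−13, 14) and (−5, 18)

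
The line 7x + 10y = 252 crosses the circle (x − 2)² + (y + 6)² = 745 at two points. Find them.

(6, 21) and (26, 7)

From the line, y = (252 − 7x)/10. Substituting:
149x² − 4768x + 23244 = 0  ⟹  x² − 32x + 156 = 0
x = 26 or x = 6, giving (26, 7) and (6, 21).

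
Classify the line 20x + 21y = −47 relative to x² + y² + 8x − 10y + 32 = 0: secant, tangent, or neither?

secant

d² = (20·(−4) + 21·5 − (−47))²/841 = 5184/841; r² = 9.
Since d² < r², the line cuts the circle twice.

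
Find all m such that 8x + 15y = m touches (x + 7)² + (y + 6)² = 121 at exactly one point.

The line touches the circle iff its distance from (−7, −6) is 11:
|8·(−7) + 15·(−6) − m| / √289 = 11
|m − (−146)| = 11·17, so m = 41 or m = −333.

m = −333 or m = 41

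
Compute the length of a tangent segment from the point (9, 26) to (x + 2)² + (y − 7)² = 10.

The centre is (−2, 7) and r = √10. The square of the distance from P to the centre is 121 + 361 = 482.
By the tangent–radius right angle, tangent length = √(|PO|² − r²) = √472 = 2√118.

2√118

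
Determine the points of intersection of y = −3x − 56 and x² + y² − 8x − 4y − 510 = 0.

Substitute y = −3x − 56:
10x² + 340x + 2850 = 0  ⟹  x² + 34x + 285 = 0
x = −15 or x = −19, giving (−15, −11) and (−19, 1).

(−19, 1) and (−15, −11)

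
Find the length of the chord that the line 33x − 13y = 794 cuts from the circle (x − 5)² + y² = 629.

√1258

Substitute y = (−794 + 33x)/13:
1258x² − 54094x + 528360 = 0  ⟹  x² − 43x + 420 = 0
x = 28 or x = 15, giving (28, 10) and (15, −23).
|(28, 10) − (15, −23)| = √((13)² + (33)²) = √1258.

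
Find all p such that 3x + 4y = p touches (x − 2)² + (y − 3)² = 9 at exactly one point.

Tangency holds when the distance from the centre (2, 3) to the line equals the radius 3:
|3·2 + 4·3 − p| / √25 = 3
|p − (18)| = 3·5, so p = 33 or p = 3.

p = 3 or p = 33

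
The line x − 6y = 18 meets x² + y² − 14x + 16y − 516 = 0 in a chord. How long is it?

8√37

Centre (7, −8), r² = 629. Perpendicular distance d from centre to line = |37| / √37 = 37/√37.
Chord = 2√(r² − d²) = 2·√(592) = 8√37.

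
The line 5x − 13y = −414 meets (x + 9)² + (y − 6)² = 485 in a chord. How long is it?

Express y = (414 + 5x)/13 and substitute into the circle:
194x² + 6402x + 44620 = 0  ⟹  x² + 33x + 230 = 0
x = −10 or x = −23, giving (−10, 28) and (−23, 23).
Chord length = distance between (−10, 28) and (−23, 23) = √194 = √194.

√194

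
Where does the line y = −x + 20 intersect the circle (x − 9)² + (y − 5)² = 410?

From the line, y = −x + 20. Substituting:
2x² − 48x − 104 = 0  ⟹  x² − 24x − 52 = 0
x = 26 or x = −2, giving (26, −6) and (−2, 22).

(−2, 22) and (26, −6)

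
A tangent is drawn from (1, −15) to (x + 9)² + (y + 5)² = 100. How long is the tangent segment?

Centre (−9, −5), r² = 100. |PO|² = (10)² + (−10)² = 200.
Power of the point: PT² = |PO|² − r² = 100, so PT = 10.

10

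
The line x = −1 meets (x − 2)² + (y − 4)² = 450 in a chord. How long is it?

The distance from (2, 4) to the line is 3, and r² = 450.
Half the chord is √(r² − d²) = √(441), so the full chord is 42.

42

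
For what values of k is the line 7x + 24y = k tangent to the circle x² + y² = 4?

k = −50 or k = 50

Tangency holds when the distance from the centre (0, 0) to the line equals the radius 2:
|7·0 + 24·0 − k| / √625 = 2
|k| = 2·25, so k = 50 or k = −50.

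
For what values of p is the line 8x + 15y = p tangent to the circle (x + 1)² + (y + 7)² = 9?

For a tangent, require d(centre, line) = r = 3.
|8·(−1) + 15·(−7) − p| / √289 = 3
|p − (−113)| = 3·17, so p = −62 or p = −164.

p = −164 or p = −62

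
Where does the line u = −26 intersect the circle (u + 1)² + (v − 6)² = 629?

The line gives u = −26. Substituting into the circle:
v² − 12v + 32 = 0
v = 8 or v = 4, giving (−26, 8) and (−26, 4).

(−26, 4) and (−26, 8)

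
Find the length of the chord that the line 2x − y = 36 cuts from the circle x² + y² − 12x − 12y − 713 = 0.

Express y = 2x − 36 and substitute into the circle:
5x² − 180x + 1015 = 0  ⟹  x² − 36x + 203 = 0
x = 29 or x = 7, giving (29, 22) and (7, −22).
Chord length = distance between (29, 22) and (7, −22) = √2420 = 22√5.

22√5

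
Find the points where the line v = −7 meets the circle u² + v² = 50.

From the line, v = −7. Substituting:
u² − 1 = 0
u = 1 or u = −1, giving (1, −7) and (−1, −7).

(−1, −7) and (1, −7)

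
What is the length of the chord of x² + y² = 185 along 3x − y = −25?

From the line, y = 3x + 25. Substituting:
10x² + 150x + 440 = 0  ⟹  x² + 15x + 44 = 0
x = −4 or x = −11, giving (−4, 13) and (−11, −8).
Chord length = distance between (−4, 13) and (−11, −8) = √490 = 7√10.

7√10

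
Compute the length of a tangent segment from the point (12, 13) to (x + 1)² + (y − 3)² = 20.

√249

With centre O = (−1, 3), |OP|² = 269 and r² = 20.
By the tangent–radius right angle, tangent length = √(|PO|² − r²) = √249.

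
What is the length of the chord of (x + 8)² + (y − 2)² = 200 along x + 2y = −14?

Express y = (−14 − x)/2 and substitute into the circle:
5x² + 100x − 220 = 0  ⟹  x² + 20x − 44 = 0
x = 2 or x = −22, giving (2, −8) and (−22, 4).
Chord length = distance between (2, −8) and (−22, 4) = √720 = 12√5.

12√5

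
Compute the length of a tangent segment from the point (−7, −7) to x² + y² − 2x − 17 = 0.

√95

Centre (1, 0), r² = 18. |PO|² = (−8)² + (−7)² = 113.
By the tangent–radius right angle, tangent length = √(|PO|² − r²) = √95.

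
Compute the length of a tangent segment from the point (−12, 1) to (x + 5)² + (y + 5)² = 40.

3√5

With centre O = (−5, −5), |OP|² = 85 and r² = 40.
Power of the point: PT² = |PO|² − r² = 45, so PT = 3√5.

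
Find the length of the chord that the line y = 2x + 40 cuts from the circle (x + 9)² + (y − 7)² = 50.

2√5

From the line, y = 2x + 40. Substituting:
5x² + 150x + 1120 = 0  ⟹  x² + 30x + 224 = 0
x = −14 or x = −16, giving (−14, 12) and (−16, 8).
|(−14, 12) − (−16, 8)| = √((2)² + (4)²) = 2√5.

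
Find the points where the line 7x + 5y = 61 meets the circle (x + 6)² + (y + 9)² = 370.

From the line, y = (61 − 7x)/5. Substituting:
74x² − 1184x + 2886 = 0  ⟹  x² − 16x + 39 = 0
x = 13 or x = 3, giving (13, −6) and (3, 8).

(3, 8) and (13, −6)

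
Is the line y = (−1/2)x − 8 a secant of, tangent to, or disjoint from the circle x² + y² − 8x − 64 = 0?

Centre (4, 0), r² = 80. Distance² from centre to line = (20)²/5 = 80.
Since d² = r², the line is tangent.

tangent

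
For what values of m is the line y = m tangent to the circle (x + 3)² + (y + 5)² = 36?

m = −11 or m = 1

The line touches the circle iff its distance from (−3, −5) is 6:
|0·(−3) + 1·(−5) − m| / √1 = 6
|m − (−5)| = 6, so m = 1 or m = −11.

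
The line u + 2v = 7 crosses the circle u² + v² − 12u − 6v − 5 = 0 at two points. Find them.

From the line, v = (7 − u)/2. Substituting:
5u² − 50u − 55 = 0  ⟹  u² − 10u − 11 = 0
u = 11 or u = −1, giving (11, −2) and (−1, 4).

(−1, 4) and (11, −2)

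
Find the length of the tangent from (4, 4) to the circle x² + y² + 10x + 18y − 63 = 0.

With centre O = (−5, −9), |OP|² = 250 and r² = 169.
The tangent meets the radius at right angles, so tangent² = |PO|² − r² = 250 − 169 = 81.

9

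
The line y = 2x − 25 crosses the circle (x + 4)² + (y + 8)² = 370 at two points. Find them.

(−1, −27) and (13, 1)

Substitute y = 2x − 25:
5x² − 60x − 65 = 0  ⟹  x² − 12x − 13 = 0
x = 13 or x = −1, giving (13, 1) and (−1, −27).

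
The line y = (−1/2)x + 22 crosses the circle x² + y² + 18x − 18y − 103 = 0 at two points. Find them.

(−6, 25) and (2, 21)

Express y = (44 − x)/2 and substitute into the circle:
5x² + 20x − 60 = 0  ⟹  x² + 4x − 12 = 0
x = 2 or x = −6, giving (2, 21) and (−6, 25).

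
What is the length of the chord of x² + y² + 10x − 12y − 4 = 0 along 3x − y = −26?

5√10

From the line, y = 3x + 26. Substituting:
10x² + 130x + 360 = 0  ⟹  x² + 13x + 36 = 0
x = −4 or x = −9, giving (−4, 14) and (−9, −1).
Chord length = distance between (−4, 14) and (−9, −1) = √250 = 5√10.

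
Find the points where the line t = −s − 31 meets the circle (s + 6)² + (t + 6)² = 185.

Express t = −s − 31 and substitute into the circle:
2s² + 62s + 476 = 0  ⟹  s² + 31s + 238 = 0
s = −14 or s = −17, giving (−14, −17) and (−17, −14).

(−17, −14) and (−14, −17)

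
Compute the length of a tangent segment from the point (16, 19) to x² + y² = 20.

Centre (0, 0), r² = 20. |PO|² = (16)² + (19)² = 617.
Power of the point: PT² = |PO|² − r² = 597, so PT = √597.

√597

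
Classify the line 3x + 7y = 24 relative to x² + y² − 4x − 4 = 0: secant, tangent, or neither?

Centre (2, 0), r² = 8. Distance² from centre to line = (−18)²/58 = 162/29.
Since d² < r², the line cuts the circle twice.

secant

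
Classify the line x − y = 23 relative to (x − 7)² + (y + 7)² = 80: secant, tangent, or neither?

Substituting the line into the circle gives 2x² − 46x + 225 = 0.
Δ = 2116 − 1800 = 316.
Two real roots: the line is a secant.

secant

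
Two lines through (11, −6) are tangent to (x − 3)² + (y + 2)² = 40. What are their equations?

3x + y = 27 and x − 3y = 29

A line y − (−6) = m(x − (11)) is tangent when its distance from (3, −2) is 2√10:
(−8m − (4))² = 40(m² + 1)
3m² + 8m − 3 = 0, so m = −3 or m = 1/3.
Through (11, −6) these give 3x + y = 27 and x − 3y = 29.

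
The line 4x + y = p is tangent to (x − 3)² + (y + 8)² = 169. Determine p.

For a tangent, require d(centre, line) = r = 13.
|4·3 + 1·(−8) − p| / √17 = 13
|p − (4)| = 13√17.

p = 4 ± 13√17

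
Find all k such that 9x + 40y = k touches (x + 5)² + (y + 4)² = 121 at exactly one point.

Tangency holds when the distance from the centre (−5, −4) to the line equals the radius 11:
|9·(−5) + 40·(−4) − k| / √1681 = 11
|k − (−205)| = 11·41, so k = 246 or k = −656.

k = −656 or k = 246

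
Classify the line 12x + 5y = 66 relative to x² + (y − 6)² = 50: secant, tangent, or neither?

secant

Substituting the line into the circle gives 169x² − 864x + 46 = 0.
Δ = 746496 − 31096 = 715400.
Two real roots: the line is a secant.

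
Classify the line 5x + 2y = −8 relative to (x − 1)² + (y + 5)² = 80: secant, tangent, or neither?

secant

Substituting the line into the circle gives 29x² − 28x − 312 = 0.
Δ = 784 − (−36192) = 36976.
Two real roots: the line is a secant.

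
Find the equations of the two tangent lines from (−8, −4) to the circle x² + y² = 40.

x + 3y = −20 and 3x − y = −20

Write the tangent as mx − y + (−4 − m·(−8)) = 0 and set its distance from the centre to 2√10:
(8m − (4))² = 40(m² + 1)
3m² − 8m − 3 = 0, so m = −1/3 or m = 3.
With m = −1/3: x + 3y = −20. With m = 3: 3x − y = −20.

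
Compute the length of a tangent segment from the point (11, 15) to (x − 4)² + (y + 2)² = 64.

Centre (4, −2), r² = 64. |PO|² = (7)² + (17)² = 338.
By the tangent–radius right angle, tangent length = √(|PO|² − r²) = √274.

√274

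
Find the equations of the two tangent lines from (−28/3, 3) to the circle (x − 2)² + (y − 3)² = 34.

Let a tangent through (−28/3, 3) have slope m. Its distance from (2, 3) must equal √34:
[m·(34/3) − (0)]² = 34(m² + 1)
25m² − 9 = 0, so m = −3/5 or m = 3/5.
Through (−28/3, 3) these give 3x + 5y = −13 and 3x − 5y = −43.

3x + 5y = −13 and 3x − 5y = −43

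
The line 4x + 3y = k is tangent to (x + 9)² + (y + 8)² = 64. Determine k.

For a tangent, require d(centre, line) = r = 8.
|4·(−9) + 3·(−8) − k| / √25 = 8
|k − (−60)| = 8·5, so k = −20 or k = −100.

k = −100 or k = −20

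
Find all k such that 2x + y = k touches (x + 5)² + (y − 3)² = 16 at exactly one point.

k = −7 ± 4√5

Tangency holds when the distance from the centre (−5, 3) to the line equals the radius 4:
|2·(−5) + 1·3 − k| / √5 = 4
|k − (−7)| = 4√5.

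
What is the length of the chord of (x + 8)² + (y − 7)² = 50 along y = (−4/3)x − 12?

10

Centre (−8, 7), r² = 50. Perpendicular distance d from centre to line = |25| / √25 = 25/√25.
Half the chord is √(r² − d²) = √(25), so the full chord is 10.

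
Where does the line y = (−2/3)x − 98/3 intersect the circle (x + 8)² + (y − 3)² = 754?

From the line, y = (−98 − 2x)/3. Substituting:
13x² + 572x + 5239 = 0  ⟹  x² + 44x + 403 = 0
x = −13 or x = −31, giving (−13, −24) and (−31, −12).

(−31, −12) and (−13, −24)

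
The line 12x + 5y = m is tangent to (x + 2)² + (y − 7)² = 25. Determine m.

For a tangent, require d(centre, line) = r = 5.
|12·(−2) + 5·7 − m| / √169 = 5
|m − (11)| = 5·13, so m = 76 or m = −54.

m = −54 or m = 76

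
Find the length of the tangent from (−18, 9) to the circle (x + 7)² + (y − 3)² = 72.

Centre (−7, 3), r² = 72. |PO|² = (−11)² + (6)² = 157.
By the tangent–radius right angle, tangent length = √(|PO|² − r²) = √85.

√85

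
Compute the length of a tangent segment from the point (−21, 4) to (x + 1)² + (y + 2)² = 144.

Centre (−1, −2), r² = 144. |PO|² = (−20)² + (6)² = 436.
Power of the point: PT² = |PO|² − r² = 292, so PT = 2√73.

2√73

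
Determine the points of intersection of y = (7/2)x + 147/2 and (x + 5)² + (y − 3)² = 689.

(−25, −14) and (−13, 28)

Substitute y = (147 + 7x)/2:
53x² + 2014x + 17225 = 0  ⟹  x² + 38x + 325 = 0
x = −13 or x = −25, giving (−13, 28) and (−25, −14).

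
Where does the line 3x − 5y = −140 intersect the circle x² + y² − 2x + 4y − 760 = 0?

(−20, 16) and (−5, 25)

Express y = (140 + 3x)/5 and substitute into the circle:
34x² + 850x + 3400 = 0  ⟹  x² + 25x + 100 = 0
x = −5 or x = −20, giving (−5, 25) and (−20, 16).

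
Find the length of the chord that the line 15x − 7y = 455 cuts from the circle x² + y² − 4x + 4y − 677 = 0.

Express y = (−455 + 15x)/7 and substitute into the circle:
274x² − 13426x + 161112 = 0  ⟹  x² − 49x + 588 = 0
x = 28 or x = 21, giving (28, −5) and (21, −20).
|(28, −5) − (21, −20)| = √((7)² + (15)²) = √274.

√274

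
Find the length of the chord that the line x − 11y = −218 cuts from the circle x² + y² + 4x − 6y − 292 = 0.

Express y = (218 + x)/11 and substitute into the circle:
122x² + 854x − 2196 = 0  ⟹  x² + 7x − 18 = 0
x = 2 or x = −9, giving (2, 20) and (−9, 19).
|(2, 20) − (−9, 19)| = √((11)² + (1)²) = √122.

√122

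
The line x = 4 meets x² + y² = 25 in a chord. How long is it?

Centre (0, 0), r² = 25. Perpendicular distance d from centre to line = |−4| / √1 = 4.
Half the chord is √(r² − d²) = √(9), so the full chord is 6.

6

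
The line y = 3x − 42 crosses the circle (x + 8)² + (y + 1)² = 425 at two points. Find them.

(11, −9) and (12, −6)

From the line, y = 3x − 42. Substituting:
10x² − 230x + 1320 = 0  ⟹  x² − 23x + 132 = 0
x = 12 or x = 11, giving (12, −6) and (11, −9).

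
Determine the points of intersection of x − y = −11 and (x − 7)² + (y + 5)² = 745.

(−20, −9) and (11, 22)

From the line, y = x + 11. Substituting:
2x² + 18x − 440 = 0  ⟹  x² + 9x − 220 = 0
x = 11 or x = −20, giving (11, 22) and (−20, −9).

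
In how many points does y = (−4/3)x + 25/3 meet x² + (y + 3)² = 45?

d² = (4·0 + 3·(−3) − (25))²/25 = 1156/25; r² = 45.
Since d² > r², the line lies outside the circle.

0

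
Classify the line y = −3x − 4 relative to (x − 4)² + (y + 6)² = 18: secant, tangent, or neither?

Centre (4, −6), r² = 18. Distance² from centre to line = (10)²/10 = 10.
Since d² < r², the line cuts the circle twice.

secant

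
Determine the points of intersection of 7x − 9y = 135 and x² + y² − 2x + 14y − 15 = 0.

(0, −15) and (9, −8)

From the line, y = (−135 + 7x)/9. Substituting:
130x² − 1170x = 0  ⟹  x² − 9x = 0
x = 9 or x = 0, giving (9, −8) and (0, −15).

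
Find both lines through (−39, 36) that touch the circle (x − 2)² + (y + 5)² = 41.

Let a tangent through (−39, 36) have slope m. Its distance from (2, −5) must equal √41:
[m·(41) − (−41)]² = 41(m² + 1)
20m² + 41m + 20 = 0, so m = −4/5 or m = −5/4.
With m = −4/5: 4x + 5y = 24. With m = −5/4: 5x + 4y = −51.

4x + 5y = 24 and 5x + 4y = −51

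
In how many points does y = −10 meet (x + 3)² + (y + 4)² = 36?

1

Substituting the line into the circle gives x² + 6x + 9 = 0.
Δ = 36 − 36 = 0.
A repeated root: the line is tangent.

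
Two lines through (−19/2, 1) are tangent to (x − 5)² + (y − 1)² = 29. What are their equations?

2x − 5y = −24 and 2x + 5y = −14

Write the tangent as mx − y + (1 − m·(−19/2)) = 0 and set its distance from the centre to √29:
(29/2m − (0))² = 29(m² + 1)
25m² − 4 = 0, so m = 2/5 or m = −2/5.
With m = 2/5: 2x − 5y = −24. With m = −2/5: 2x + 5y = −14.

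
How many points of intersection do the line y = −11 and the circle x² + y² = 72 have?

d² = (0·0 + 1·0 − (−11))² = 121; r² = 72.
Since d² > r², the line lies outside the circle.

0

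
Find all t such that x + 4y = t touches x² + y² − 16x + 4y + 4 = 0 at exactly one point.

For a tangent, require d(centre, line) = r = 8.
|1·8 + 4·(−2) − t| / √17 = 8
|t| = 8√17.

t = ±8√17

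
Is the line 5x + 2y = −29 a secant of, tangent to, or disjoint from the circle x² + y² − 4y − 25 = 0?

Centre (0, 2), r² = 29. Distance² from centre to line = (33)²/29 = 1089/29.
Since d² > r², the line lies outside the circle.

disjoint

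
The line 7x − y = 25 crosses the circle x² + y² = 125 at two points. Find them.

Express y = 7x − 25 and substitute into the circle:
50x² − 350x + 500 = 0  ⟹  x² − 7x + 10 = 0
x = 5 or x = 2, giving (5, 10) and (2, −11).

(2, −11) and (5, 10)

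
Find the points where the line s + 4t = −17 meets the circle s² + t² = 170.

(−13, −1) and (11, −7)

From the line, t = (−17 − s)/4. Substituting:
17s² + 34s − 2431 = 0  ⟹  s² + 2s − 143 = 0
s = 11 or s = −13, giving (11, −7) and (−13, −1).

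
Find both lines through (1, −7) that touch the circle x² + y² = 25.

3x + 4y = −25 and 4x − 3y = 25

Let a tangent through (1, −7) have slope m. Its distance from (0, 0) must equal 5:
(−1m − (7))² = 25(m² + 1)
12m² − 7m − 12 = 0, so m = −3/4 or m = 4/3.
Through (1, −7) these give 3x + 4y = −25 and 4x − 3y = 25.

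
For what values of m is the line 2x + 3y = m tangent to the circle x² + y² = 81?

For a tangent, require d(centre, line) = r = 9.
|2·0 + 3·0 − m| / √13 = 9
|m| = 9√13.

m = ±9√13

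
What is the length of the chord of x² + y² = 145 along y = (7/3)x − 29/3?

Substitute y = (−29 + 7x)/3:
58x² − 406x − 464 = 0  ⟹  x² − 7x − 8 = 0
x = 8 or x = −1, giving (8, 9) and (−1, −12).
Chord length = distance between (8, 9) and (−1, −12) = √522 = 3√58.

3√58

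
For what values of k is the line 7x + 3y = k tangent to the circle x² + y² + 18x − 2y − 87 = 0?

k = −60 ± 13√58

For a tangent, require d(centre, line) = r = 13.
|7·(−9) + 3·1 − k| / √58 = 13
|k − (−60)| = 13√58.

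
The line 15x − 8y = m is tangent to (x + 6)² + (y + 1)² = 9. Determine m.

m = −133 or m = −31

Tangency holds when the distance from the centre (−6, −1) to the line equals the radius 3:
|15·(−6) − 8·(−1) − m| / √289 = 3
|m − (−82)| = 3·17, so m = −31 or m = −133.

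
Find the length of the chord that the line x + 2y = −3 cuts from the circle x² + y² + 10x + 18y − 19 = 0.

6√5

From the line, y = (−3 − x)/2. Substituting:
5x² + 10x − 175 = 0  ⟹  x² + 2x − 35 = 0
x = 5 or x = −7, giving (5, −4) and (−7, 2).
|(5, −4) − (−7, 2)| = √((12)² + (−6)²) = 6√5.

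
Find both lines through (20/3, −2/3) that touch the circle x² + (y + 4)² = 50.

7x + y = 46 and x + y = 6

Write the tangent as mx − y + (−2/3 − m·(20/3)) = 0 and set its distance from the centre to 5√2:
(−20/3m − (−10/3))² = 50(m² + 1)
m² + 8m + 7 = 0, so m = −7 or m = −1.
Through (20/3, −2/3) these give 7x + y = 46 and x + y = 6.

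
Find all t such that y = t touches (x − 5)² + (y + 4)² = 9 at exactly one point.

Tangency holds when the distance from the centre (5, −4) to the line equals the radius 3:
|0·5 + 1·(−4) − t| / √1 = 3
|t − (−4)| = 3, so t = −1 or t = −7.

t = −7 or t = −1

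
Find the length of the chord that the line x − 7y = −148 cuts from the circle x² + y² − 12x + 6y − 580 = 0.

5√2

Centre (6, −3), r² = 625. Perpendicular distance d from centre to line = |175| / √50 = 175/√50.
Half the chord is √(r² − d²) = √(25/2), so the full chord is 5√2.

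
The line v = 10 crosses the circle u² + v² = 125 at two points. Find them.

(−5, 10) and (5, 10)

Express v = 10 and substitute into the circle:
u² − 25 = 0
u = 5 or u = −5, giving (5, 10) and (−5, 10).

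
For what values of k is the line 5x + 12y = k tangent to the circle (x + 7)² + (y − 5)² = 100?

k = −105 or k = 155

The line touches the circle iff its distance from (−7, 5) is 10:
|5·(−7) + 12·5 − k| / √169 = 10
|k − (25)| = 10·13, so k = 155 or k = −105.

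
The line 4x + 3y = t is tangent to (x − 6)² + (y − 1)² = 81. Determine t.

t = −18 or t = 72

The line touches the circle iff its distance from (6, 1) is 9:
|4·6 + 3·1 − t| / √25 = 9
|t − (27)| = 9·5, so t = 72 or t = −18.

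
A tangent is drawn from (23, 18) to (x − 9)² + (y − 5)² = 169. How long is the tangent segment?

14

With centre O = (9, 5), |OP|² = 365 and r² = 169.
By the tangent–radius right angle, tangent length = √(|PO|² − r²) = √196 = 14.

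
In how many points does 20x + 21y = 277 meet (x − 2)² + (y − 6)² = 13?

0

Centre (2, 6), r² = 13. Distance² from centre to line = (−111)²/841 = 12321/841.
Since d² > r², the line lies outside the circle.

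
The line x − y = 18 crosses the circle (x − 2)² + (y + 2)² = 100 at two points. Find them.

Substitute y = x − 18:
2x² − 36x + 160 = 0  ⟹  x² − 18x + 80 = 0
x = 10 or x = 8, giving (10, −8) and (8, −10).

(8, −10) and (10, −8)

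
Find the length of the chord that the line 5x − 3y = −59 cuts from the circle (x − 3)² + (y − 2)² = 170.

Centre (3, 2), r² = 170. Perpendicular distance d from centre to line = |68| / √34 = 68/√34.
Chord = 2√(r² − d²) = 2·√(34) = 2√34.

2√34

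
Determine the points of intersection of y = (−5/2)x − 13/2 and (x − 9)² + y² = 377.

Substitute y = (−13 − 5x)/2:
29x² + 58x − 1015 = 0  ⟹  x² + 2x − 35 = 0
x = 5 or x = −7, giving (5, −19) and (−7, 11).

(−7, 11) and (5, −19)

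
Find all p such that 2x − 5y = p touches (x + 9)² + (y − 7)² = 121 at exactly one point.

For a tangent, require d(centre, line) = r = 11.
|2·(−9) − 5·7 − p| / √29 = 11
|p − (−53)| = 11√29.

p = −53 ± 11√29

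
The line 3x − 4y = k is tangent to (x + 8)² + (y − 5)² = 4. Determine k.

The line touches the circle iff its distance from (−8, 5) is 2:
|3·(−8) − 4·5 − k| / √25 = 2
|k − (−44)| = 2·5, so k = −34 or k = −54.

k = −54 or k = −34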